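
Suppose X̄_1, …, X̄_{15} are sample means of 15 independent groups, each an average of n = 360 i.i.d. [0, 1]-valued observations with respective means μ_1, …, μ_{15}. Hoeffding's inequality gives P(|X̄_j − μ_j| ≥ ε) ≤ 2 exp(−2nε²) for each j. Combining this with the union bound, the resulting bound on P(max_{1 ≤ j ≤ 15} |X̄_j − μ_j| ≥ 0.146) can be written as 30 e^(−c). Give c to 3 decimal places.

15.348

Union bound over the 15 events: P(max_{1 ≤ j ≤ 15} |X̄_j − μ_j| ≥ 0.146) ≤ 15·2·exp(−2nε²) = 30 exp(−2·360·0.146²).
So c = 2·360·0.146² = 15.3475.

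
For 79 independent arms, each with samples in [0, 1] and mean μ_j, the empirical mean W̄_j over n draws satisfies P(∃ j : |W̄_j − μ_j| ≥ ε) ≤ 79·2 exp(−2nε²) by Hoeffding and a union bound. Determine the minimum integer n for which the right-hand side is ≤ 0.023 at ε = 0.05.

Need 2·79·exp(−2nε²) ≤ 0.023, i.e. exp(−2nε²) ≤ 0.023/158.
So 2nε² ≥ ln(158/0.023) = 8.834856.
Hence n ≥ 8.834856/(2·0.05²) = 1766.971.
The smallest integer n is 1767.

1767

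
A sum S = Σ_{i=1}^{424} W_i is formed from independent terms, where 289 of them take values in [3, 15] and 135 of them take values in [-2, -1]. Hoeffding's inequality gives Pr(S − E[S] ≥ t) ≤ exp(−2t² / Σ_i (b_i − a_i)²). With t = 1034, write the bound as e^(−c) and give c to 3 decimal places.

Σ(b_i − a_i)² = 289·12² + 135·1² = 41751.
c = 2t² / 41751 = 2·1034² / 41751 = 51.2158.

51.216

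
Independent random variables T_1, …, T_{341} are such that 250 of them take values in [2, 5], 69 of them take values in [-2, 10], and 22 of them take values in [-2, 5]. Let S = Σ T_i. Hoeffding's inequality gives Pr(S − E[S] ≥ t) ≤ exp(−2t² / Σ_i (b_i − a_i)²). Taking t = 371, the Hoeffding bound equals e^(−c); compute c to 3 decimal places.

20.754

Σ(b_i − a_i)² = 250·3² + 69·12² + 22·7² = 13264.
c = 2t² / 13264 = 2·371² / 13264 = 20.7541.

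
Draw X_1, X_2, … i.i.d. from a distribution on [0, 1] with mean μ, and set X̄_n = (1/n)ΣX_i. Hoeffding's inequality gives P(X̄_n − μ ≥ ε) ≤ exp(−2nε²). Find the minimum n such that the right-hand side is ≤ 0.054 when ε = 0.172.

50

Require exp(−2nε²) ≤ 0.054, i.e. 2nε² ≥ ln(1/0.054) = 2.918771.
So n ≥ 2.918771 / (2·0.172²) = 49.330.
The smallest integer n is 50.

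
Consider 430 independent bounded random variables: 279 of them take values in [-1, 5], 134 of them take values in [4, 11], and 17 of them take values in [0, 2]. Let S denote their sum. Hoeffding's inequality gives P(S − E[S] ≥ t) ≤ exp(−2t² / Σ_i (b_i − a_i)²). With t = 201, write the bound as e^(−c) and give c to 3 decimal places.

Σ(b_i − a_i)² = 279·6² + 134·7² + 17·2² = 16678.
c = 2t² / 16678 = 2·201² / 16678 = 4.8448.

4.845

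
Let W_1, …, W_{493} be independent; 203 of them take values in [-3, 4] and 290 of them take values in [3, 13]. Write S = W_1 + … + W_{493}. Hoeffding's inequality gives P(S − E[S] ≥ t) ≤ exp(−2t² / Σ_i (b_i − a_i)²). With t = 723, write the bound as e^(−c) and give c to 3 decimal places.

Σ(b_i − a_i)² = 203·7² + 290·10² = 38947.
c = 2t² / 38947 = 2·723² / 38947 = 26.8431.

26.843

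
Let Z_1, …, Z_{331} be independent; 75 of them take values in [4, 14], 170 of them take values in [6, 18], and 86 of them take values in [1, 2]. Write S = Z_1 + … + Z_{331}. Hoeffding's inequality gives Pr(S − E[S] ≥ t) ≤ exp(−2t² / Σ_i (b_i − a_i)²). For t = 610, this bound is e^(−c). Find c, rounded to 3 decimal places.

Σ(b_i − a_i)² = 75·10² + 170·12² + 86·1² = 32066.
c = 2t² / 32066 = 2·610² / 32066 = 23.2084.

23.208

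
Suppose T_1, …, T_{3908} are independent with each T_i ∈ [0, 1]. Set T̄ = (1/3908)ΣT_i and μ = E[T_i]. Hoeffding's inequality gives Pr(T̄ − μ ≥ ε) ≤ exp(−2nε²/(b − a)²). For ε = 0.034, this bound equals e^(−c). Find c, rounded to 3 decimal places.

c = 2nε²/(b − a)² = 2·3908·0.034² / 1² = 9.0353.

9.035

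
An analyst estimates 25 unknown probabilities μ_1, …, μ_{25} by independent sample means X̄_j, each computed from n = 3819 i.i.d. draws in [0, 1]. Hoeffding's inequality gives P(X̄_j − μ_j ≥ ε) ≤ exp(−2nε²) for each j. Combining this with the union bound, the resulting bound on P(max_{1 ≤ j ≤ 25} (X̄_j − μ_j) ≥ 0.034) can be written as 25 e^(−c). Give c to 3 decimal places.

8.830

Union bound over the 25 events: P(max_{1 ≤ j ≤ 25} (X̄_j − μ_j) ≥ 0.034) ≤ 25·exp(−2nε²) = 25 exp(−2·3819·0.034²).
So c = 2·3819·0.034² = 8.8295.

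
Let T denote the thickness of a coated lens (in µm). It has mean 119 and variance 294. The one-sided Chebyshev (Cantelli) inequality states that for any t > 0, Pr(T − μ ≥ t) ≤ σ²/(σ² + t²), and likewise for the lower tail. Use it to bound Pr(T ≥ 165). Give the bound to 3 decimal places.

Here σ² = 294 and t = 46, so σ² + t² = 2410.
Cantelli's bound: 294/2410 = 0.1220.

0.122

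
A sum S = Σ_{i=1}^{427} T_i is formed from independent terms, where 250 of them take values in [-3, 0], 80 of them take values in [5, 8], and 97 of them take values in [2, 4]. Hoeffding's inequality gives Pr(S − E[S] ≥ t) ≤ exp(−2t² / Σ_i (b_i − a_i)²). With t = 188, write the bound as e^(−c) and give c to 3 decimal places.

21.051

Σ(b_i − a_i)² = 250·3² + 80·3² + 97·2² = 3358.
c = 2t² / 3358 = 2·188² / 3358 = 21.0506.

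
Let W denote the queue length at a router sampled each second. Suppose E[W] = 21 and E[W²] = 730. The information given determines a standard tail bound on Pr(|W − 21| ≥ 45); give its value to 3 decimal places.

0.143

The first two moments determine the variance, so Chebyshev's inequality is the sharpest standard bound available.
Var(W) = E[W²] − (E[W])² = 730 − 441 = 289.
Chebyshev's inequality: Pr(|W − μ| ≥ t) ≤ Var(W)/t² = 289/2025 = 0.1427.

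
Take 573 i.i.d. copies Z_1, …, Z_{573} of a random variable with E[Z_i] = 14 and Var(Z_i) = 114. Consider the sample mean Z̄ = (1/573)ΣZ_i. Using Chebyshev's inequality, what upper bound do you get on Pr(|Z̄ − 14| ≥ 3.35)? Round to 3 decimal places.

0.018

Var(Z̄) = Var(Z_i)/n = 114/573 = 0.19895.
Chebyshev: Pr(|Z̄ − 14| ≥ 3.35) ≤ Var(Z̄)/(3.35)² = 114/(573·3.35²) = 0.0177.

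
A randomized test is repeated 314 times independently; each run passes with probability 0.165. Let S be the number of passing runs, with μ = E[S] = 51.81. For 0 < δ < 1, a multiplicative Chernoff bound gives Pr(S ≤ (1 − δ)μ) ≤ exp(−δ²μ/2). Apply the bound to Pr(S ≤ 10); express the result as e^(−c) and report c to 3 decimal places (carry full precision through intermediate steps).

Write 10 = (1 − δ)μ, so δ = 1 − 10/51.81 = 0.8069871…
Then the exponent is δ²μ/2 = (μ − 10)²/(2μ) = 16.870065.

16.870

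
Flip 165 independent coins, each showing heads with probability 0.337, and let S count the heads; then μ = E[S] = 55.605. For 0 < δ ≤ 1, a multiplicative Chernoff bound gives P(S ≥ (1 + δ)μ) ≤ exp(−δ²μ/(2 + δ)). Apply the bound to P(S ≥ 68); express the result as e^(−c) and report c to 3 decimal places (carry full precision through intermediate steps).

Write 68 = (1 + δ)μ, so δ = 68/55.605 − 1 = 0.2229116…
Then the exponent is δ²μ/(2 + δ) = (68 − μ)² / (μ·(2 + δ)) = 1.242960.

1.243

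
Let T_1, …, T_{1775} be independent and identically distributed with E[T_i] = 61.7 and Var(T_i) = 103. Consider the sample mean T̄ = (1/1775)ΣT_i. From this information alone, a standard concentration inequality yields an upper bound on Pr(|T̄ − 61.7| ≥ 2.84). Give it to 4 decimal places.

0.0072

With mean and variance of each term known, Chebyshev's inequality bounds the deviation of the sum (or sample mean).
Var(T̄) = Var(T_i)/n = 103/1775 = 0.058028.
Chebyshev: Pr(|T̄ − 61.7| ≥ 2.84) ≤ Var(T̄)/(2.84)² = 103/(1775·2.84²) = 0.0072.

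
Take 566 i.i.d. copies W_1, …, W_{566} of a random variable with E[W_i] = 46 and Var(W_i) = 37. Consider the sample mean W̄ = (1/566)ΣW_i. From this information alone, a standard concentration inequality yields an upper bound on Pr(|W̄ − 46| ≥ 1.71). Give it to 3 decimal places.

0.022

With mean and variance of each term known, Chebyshev's inequality bounds the deviation of the sum (or sample mean).
Var(W̄) = Var(W_i)/n = 37/566 = 0.065371.
Chebyshev: Pr(|W̄ − 46| ≥ 1.71) ≤ Var(W̄)/(1.71)² = 37/(566·1.71²) = 0.0224.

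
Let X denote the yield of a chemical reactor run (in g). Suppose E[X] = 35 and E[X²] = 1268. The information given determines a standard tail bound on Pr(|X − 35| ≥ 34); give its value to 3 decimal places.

The first two moments determine the variance, so Chebyshev's inequality is the sharpest standard bound available.
Var(X) = E[X²] − (E[X])² = 1268 − 1225 = 43.
Chebyshev's inequality: Pr(|X − μ| ≥ t) ≤ Var(X)/t² = 43/1156 = 0.0372.

0.037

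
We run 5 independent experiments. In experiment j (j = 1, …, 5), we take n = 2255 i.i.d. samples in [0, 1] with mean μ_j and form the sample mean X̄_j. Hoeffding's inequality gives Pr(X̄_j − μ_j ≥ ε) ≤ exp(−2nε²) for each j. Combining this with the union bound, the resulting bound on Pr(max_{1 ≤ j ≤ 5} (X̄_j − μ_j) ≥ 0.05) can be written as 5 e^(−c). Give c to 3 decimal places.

11.275

Union bound over the 5 events: Pr(max_{1 ≤ j ≤ 5} (X̄_j − μ_j) ≥ 0.05) ≤ 5·exp(−2nε²) = 5 exp(−2·2255·0.05²).
So c = 2·2255·0.05² = 11.2750.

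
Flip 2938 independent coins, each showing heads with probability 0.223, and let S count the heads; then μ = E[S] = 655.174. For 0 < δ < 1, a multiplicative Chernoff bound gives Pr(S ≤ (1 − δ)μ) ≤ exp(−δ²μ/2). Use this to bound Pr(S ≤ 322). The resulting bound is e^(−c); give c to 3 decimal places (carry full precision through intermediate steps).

Write 322 = (1 − δ)μ, so δ = 1 − 322/655.174 = 0.5085275…
Then the exponent is δ²μ/2 = (μ − 322)²/(2μ) = 84.714072.

84.714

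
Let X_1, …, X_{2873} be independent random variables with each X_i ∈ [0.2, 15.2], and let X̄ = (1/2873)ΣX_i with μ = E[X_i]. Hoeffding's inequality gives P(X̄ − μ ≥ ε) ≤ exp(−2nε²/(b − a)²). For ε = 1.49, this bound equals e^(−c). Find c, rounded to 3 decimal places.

c = 2nε²/(b − a)² = 2·2873·1.49² / 15² = 56.6964.

56.696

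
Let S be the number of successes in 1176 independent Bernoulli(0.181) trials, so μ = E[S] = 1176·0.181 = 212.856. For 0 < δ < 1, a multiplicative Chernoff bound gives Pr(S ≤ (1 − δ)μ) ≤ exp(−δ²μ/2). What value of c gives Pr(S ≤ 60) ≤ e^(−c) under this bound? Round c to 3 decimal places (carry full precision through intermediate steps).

54.884

Write 60 = (1 − δ)μ, so δ = 1 − 60/212.856 = 0.7181193…
Then the exponent is δ²μ/2 = (μ − 60)²/(2μ) = 54.884421.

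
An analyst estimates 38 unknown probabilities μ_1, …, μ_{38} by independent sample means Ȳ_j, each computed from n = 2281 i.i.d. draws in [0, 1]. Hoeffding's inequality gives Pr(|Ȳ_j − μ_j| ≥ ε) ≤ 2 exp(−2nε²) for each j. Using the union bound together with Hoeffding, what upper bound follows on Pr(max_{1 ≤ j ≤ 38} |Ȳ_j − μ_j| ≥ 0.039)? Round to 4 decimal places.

Per-experiment Hoeffding bound: 2·exp(−2·2281·0.039²) = 2·exp(−6.93880) = 0.0019389.
Union bound over 38 events: 38·0.0019389 = 0.07368.

0.0737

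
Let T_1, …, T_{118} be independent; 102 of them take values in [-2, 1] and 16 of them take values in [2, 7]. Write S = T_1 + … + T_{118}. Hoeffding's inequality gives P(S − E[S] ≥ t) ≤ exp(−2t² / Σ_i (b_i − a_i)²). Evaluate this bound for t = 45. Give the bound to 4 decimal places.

Σ(b_i − a_i)² = 102·3² + 16·5² = 1318.
Exponent = 2·45² / 1318 = 3.07284.
Bound = exp(−3.07284) = 0.04629.

0.0463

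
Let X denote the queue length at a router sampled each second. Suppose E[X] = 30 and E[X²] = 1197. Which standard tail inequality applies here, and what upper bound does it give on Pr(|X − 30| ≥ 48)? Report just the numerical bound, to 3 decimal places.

The first two moments determine the variance, so Chebyshev's inequality is the sharpest standard bound available.
Var(X) = E[X²] − (E[X])² = 1197 − 900 = 297.
Chebyshev's inequality: Pr(|X − μ| ≥ t) ≤ Var(X)/t² = 297/2304 = 0.1289.

0.129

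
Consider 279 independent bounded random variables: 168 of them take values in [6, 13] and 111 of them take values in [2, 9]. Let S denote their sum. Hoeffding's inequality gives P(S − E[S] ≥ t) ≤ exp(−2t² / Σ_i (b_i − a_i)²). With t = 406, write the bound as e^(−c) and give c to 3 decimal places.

Σ(b_i − a_i)² = 168·7² + 111·7² = 13671.
c = 2t² / 13671 = 2·406² / 13671 = 24.1147.

24.115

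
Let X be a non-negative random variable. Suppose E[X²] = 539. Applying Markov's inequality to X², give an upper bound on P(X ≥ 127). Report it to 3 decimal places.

Since X ≥ 0, the event {X ≥ 127} is the same as {X² ≥ 16129}.
Markov's inequality applied to X² gives P(X² ≥ 16129) ≤ E[X²]/16129 = 539/16129 = 0.0334.

0.033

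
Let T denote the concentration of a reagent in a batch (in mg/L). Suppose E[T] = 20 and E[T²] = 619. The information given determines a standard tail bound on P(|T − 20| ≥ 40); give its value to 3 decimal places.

The first two moments determine the variance, so Chebyshev's inequality is the sharpest standard bound available.
Var(T) = E[T²] − (E[T])² = 619 − 400 = 219.
Chebyshev's inequality: P(|T − μ| ≥ t) ≤ Var(T)/t² = 219/1600 = 0.1369.

0.137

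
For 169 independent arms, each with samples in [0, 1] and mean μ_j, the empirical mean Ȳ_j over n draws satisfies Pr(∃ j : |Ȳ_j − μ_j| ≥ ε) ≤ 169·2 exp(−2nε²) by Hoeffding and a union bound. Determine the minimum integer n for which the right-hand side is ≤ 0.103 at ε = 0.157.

Need 2·169·exp(−2nε²) ≤ 0.103, i.e. exp(−2nε²) ≤ 0.103/338.
So 2nε² ≥ ln(338/0.103) = 8.096072.
Hence n ≥ 8.096072/(2·0.157²) = 164.227.
The smallest integer n is 165.

165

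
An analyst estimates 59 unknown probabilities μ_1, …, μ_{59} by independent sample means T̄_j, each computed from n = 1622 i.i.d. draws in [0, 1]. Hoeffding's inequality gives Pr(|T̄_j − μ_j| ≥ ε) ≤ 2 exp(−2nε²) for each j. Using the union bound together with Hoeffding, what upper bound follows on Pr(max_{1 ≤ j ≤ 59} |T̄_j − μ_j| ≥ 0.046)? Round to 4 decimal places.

0.1232

Per-experiment Hoeffding bound: 2·exp(−2·1622·0.046²) = 2·exp(−6.86430) = 0.0020888.
Union bound over 59 events: 59·0.0020888 = 0.12324.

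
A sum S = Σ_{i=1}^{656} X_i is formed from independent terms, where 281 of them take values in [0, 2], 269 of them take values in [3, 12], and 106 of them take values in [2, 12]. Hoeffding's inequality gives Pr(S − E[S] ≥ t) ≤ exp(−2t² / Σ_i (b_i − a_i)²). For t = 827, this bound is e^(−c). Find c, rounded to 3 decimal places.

40.816

Σ(b_i − a_i)² = 281·2² + 269·9² + 106·10² = 33513.
c = 2t² / 33513 = 2·827² / 33513 = 40.8157.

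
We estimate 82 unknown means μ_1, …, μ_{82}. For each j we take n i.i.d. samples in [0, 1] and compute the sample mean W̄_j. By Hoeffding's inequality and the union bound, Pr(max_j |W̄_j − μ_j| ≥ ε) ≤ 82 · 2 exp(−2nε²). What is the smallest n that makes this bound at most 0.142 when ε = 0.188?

100

Need 2·82·exp(−2nε²) ≤ 0.142, i.e. exp(−2nε²) ≤ 0.142/164.
So 2nε² ≥ ln(164/0.142) = 7.051795.
Hence n ≥ 7.051795/(2·0.188²) = 99.759.
The smallest integer n is 100.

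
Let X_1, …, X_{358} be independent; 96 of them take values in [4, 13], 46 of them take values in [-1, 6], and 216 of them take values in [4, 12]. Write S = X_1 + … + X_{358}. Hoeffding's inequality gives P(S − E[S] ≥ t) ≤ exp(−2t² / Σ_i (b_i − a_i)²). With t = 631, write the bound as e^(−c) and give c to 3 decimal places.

33.383

Σ(b_i − a_i)² = 96·9² + 46·7² + 216·8² = 23854.
c = 2t² / 23854 = 2·631² / 23854 = 33.3832.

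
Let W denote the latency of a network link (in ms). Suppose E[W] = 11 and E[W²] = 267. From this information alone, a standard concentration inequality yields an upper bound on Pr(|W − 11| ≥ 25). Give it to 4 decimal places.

The first two moments determine the variance, so Chebyshev's inequality is the sharpest standard bound available.
Var(W) = E[W²] − (E[W])² = 267 − 121 = 146.
Chebyshev's inequality: Pr(|W − μ| ≥ t) ≤ Var(W)/t² = 146/625 = 0.2336.

0.2336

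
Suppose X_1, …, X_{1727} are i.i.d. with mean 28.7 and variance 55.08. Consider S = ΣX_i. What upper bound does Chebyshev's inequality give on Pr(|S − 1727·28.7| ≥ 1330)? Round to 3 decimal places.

0.054

Var(S) = n·Var(X_i) = 1727·55.08 = 95123.16.
Chebyshev: Pr(|S − 1727·28.7| ≥ 1330) ≤ Var(S)/1330² = 95123.16/1768900 = 0.0538.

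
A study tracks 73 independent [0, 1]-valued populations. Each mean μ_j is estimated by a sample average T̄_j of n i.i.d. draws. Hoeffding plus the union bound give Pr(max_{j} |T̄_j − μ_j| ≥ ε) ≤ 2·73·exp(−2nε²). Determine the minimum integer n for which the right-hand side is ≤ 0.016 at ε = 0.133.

258

Need 2·73·exp(−2nε²) ≤ 0.016, i.e. exp(−2nε²) ≤ 0.016/146.
So 2nε² ≥ ln(146/0.016) = 9.118773.
Hence n ≥ 9.118773/(2·0.133²) = 257.753.
The smallest integer n is 258.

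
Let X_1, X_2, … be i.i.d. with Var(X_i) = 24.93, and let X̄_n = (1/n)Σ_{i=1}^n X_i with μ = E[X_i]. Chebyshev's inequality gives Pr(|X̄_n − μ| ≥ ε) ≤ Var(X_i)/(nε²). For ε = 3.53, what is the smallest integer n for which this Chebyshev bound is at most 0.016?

126

Require 24.93/(n·3.53²) ≤ 0.016, i.e. n ≥ 24.93/(0.016·3.53²) = 125.041.
The smallest integer n is 126.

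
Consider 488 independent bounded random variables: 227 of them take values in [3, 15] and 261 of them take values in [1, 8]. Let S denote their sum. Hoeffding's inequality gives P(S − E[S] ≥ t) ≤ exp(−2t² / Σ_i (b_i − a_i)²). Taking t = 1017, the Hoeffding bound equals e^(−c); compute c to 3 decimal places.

Σ(b_i − a_i)² = 227·12² + 261·7² = 45477.
c = 2t² / 45477 = 2·1017² / 45477 = 45.4862.

45.486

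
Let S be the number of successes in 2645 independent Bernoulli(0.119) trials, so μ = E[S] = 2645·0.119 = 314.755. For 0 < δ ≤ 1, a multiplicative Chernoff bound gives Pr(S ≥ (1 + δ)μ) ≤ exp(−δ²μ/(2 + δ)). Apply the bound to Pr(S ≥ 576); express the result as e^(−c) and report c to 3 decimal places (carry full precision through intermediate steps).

76.619

Write 576 = (1 + δ)μ, so δ = 576/314.755 − 1 = 0.8299948…
Then the exponent is δ²μ/(2 + δ) = (576 − μ)² / (μ·(2 + δ)) = 76.619216.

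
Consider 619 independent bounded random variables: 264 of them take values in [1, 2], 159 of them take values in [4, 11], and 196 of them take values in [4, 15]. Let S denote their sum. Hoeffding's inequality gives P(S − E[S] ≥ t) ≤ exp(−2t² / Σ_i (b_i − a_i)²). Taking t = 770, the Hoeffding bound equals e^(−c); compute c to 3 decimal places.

Σ(b_i − a_i)² = 264·1² + 159·7² + 196·11² = 31771.
c = 2t² / 31771 = 2·770² / 31771 = 37.3233.

37.323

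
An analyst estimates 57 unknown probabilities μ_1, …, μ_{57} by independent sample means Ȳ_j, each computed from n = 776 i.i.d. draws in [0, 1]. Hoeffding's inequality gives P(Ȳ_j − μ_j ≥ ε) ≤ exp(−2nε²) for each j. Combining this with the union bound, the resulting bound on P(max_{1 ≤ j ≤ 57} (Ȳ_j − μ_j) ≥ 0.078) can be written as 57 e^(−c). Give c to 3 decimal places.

9.442

Union bound over the 57 events: P(max_{1 ≤ j ≤ 57} (Ȳ_j − μ_j) ≥ 0.078) ≤ 57·exp(−2nε²) = 57 exp(−2·776·0.078²).
So c = 2·776·0.078² = 9.4424.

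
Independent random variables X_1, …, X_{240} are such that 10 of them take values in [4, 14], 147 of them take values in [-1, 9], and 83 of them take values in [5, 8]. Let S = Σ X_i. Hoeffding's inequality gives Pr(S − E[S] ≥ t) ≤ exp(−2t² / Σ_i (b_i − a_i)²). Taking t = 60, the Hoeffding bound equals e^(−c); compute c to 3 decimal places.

Σ(b_i − a_i)² = 10·10² + 147·10² + 83·3² = 16447.
c = 2t² / 16447 = 2·60² / 16447 = 0.4378.

0.438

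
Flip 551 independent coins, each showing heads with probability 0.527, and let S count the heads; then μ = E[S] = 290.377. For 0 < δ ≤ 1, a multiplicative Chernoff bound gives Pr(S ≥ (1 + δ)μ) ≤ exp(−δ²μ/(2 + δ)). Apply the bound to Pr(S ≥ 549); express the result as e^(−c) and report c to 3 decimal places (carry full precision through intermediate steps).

79.685

Write 549 = (1 + δ)μ, so δ = 549/290.377 − 1 = 0.8906456…
Then the exponent is δ²μ/(2 + δ) = (549 − μ)² / (μ·(2 + δ)) = 79.685119.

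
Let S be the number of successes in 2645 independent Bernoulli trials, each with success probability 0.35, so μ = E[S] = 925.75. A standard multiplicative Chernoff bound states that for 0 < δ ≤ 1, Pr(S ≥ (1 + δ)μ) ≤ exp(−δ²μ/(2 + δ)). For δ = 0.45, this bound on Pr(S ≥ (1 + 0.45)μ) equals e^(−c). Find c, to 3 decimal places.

c = δ²μ/(2 + δ) = 0.45²·925.75/(2 + 0.45) = 76.5161.

76.516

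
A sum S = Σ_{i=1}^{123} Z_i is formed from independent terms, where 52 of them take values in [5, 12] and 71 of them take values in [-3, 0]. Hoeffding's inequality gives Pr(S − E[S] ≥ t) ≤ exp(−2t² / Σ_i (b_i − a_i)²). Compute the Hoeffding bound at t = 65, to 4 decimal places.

0.0706

Σ(b_i − a_i)² = 52·7² + 71·3² = 3187.
Exponent = 2·65² / 3187 = 2.65140.
Bound = exp(−2.65140) = 0.07055.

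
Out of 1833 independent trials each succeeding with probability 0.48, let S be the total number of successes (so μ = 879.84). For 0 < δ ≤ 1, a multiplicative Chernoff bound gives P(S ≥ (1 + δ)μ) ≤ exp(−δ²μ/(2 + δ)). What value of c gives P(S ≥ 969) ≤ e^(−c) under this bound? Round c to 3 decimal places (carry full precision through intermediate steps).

4.300

Write 969 = (1 + δ)μ, so δ = 969/879.84 − 1 = 0.1013366…
Then the exponent is δ²μ/(2 + δ) = (969 − μ)² / (μ·(2 + δ)) = 4.299726.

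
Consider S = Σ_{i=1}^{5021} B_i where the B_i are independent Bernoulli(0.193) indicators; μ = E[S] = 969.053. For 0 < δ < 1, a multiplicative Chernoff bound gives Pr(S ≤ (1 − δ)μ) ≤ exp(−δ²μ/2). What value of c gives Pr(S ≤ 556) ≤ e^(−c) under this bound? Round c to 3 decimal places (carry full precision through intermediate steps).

Write 556 = (1 − δ)μ, so δ = 1 − 556/969.053 = 0.426244…
Then the exponent is δ²μ/2 = (μ − 556)²/(2μ) = 88.030676.

88.031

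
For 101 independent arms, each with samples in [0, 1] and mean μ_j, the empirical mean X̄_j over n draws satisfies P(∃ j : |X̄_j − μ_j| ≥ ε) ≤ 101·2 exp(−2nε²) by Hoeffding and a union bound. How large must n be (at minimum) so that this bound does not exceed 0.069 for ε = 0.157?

Need 2·101·exp(−2nε²) ≤ 0.069, i.e. exp(−2nε²) ≤ 0.069/202.
So 2nε² ≥ ln(202/0.069) = 7.981916.
Hence n ≥ 7.981916/(2·0.157²) = 161.912.
The smallest integer n is 162.

162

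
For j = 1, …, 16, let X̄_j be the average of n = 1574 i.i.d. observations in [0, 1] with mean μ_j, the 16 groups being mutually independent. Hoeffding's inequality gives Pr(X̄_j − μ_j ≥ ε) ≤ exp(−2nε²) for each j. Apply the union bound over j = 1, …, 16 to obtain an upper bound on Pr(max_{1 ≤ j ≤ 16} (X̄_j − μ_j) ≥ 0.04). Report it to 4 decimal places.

Per-experiment Hoeffding bound: exp(−2·1574·0.04²) = exp(−5.03680) = 0.0064945.
Union bound over 16 events: 16·0.0064945 = 0.10391.

0.1039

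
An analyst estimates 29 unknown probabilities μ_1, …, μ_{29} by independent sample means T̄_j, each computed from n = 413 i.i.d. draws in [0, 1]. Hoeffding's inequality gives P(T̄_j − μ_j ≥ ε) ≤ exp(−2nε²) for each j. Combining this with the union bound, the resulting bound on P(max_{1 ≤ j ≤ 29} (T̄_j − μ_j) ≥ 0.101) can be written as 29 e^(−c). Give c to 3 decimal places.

8.426

Union bound over the 29 events: P(max_{1 ≤ j ≤ 29} (T̄_j − μ_j) ≥ 0.101) ≤ 29·exp(−2nε²) = 29 exp(−2·413·0.101²).
So c = 2·413·0.101² = 8.4260.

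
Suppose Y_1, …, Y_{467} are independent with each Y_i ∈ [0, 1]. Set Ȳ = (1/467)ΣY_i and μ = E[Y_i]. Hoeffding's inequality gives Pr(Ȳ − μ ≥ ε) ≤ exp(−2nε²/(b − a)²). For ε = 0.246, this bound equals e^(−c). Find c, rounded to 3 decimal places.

56.522

c = 2nε²/(b − a)² = 2·467·0.246² / 1² = 56.5219.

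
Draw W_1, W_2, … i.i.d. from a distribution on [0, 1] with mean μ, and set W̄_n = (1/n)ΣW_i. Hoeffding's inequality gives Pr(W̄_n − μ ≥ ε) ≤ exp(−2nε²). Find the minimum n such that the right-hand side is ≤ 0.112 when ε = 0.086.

Require exp(−2nε²) ≤ 0.112, i.e. 2nε² ≥ ln(1/0.112) = 2.189256.
So n ≥ 2.189256 / (2·0.086²) = 148.003.
The smallest integer n is 149.

149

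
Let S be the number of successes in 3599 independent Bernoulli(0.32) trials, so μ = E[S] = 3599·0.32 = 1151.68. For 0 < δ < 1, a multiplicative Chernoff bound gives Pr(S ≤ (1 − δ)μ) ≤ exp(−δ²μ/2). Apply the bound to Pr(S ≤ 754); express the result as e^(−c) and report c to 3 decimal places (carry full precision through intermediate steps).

Write 754 = (1 − δ)μ, so δ = 1 − 754/1151.68 = 0.3453043…
Then the exponent is δ²μ/2 = (μ − 754)²/(2μ) = 68.660297.

68.660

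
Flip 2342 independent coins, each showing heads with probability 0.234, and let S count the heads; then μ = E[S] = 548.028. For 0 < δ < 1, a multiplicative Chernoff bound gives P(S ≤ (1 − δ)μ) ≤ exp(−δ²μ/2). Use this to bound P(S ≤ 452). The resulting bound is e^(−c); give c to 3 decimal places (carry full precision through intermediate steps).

8.413

Write 452 = (1 − δ)μ, so δ = 1 − 452/548.028 = 0.1752246…
Then the exponent is δ²μ/2 = (μ − 452)²/(2μ) = 8.413235.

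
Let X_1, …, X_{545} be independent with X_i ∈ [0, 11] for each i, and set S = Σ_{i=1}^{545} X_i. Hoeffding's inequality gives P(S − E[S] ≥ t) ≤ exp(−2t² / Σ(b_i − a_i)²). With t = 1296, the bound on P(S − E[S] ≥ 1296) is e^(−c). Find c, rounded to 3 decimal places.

Σ(b_i − a_i)² = 545·(11)² = 65945.
c = 2t²/65945 = 2·1296²/65945 = 50.9399.

50.940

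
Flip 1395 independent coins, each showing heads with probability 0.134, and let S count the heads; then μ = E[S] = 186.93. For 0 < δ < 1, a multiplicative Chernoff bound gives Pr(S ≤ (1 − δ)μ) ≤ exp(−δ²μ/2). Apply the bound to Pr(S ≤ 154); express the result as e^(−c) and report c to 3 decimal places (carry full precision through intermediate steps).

2.901

Write 154 = (1 − δ)μ, so δ = 1 − 154/186.93 = 0.1761622…
Then the exponent is δ²μ/2 = (μ − 154)²/(2μ) = 2.900511.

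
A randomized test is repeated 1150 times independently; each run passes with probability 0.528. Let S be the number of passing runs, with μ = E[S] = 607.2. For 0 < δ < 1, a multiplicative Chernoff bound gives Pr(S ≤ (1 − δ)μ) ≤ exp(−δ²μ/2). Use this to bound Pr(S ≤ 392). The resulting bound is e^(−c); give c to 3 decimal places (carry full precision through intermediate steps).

38.135

Write 392 = (1 − δ)μ, so δ = 1 − 392/607.2 = 0.3544137…
Then the exponent is δ²μ/2 = (μ − 392)²/(2μ) = 38.134914.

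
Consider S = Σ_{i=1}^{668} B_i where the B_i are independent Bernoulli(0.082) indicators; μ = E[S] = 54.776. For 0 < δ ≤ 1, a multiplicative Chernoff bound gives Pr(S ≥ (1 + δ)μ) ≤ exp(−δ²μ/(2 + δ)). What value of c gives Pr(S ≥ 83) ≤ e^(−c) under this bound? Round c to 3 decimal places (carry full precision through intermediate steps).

Write 83 = (1 + δ)μ, so δ = 83/54.776 − 1 = 0.5152622…
Then the exponent is δ²μ/(2 + δ) = (83 − μ)² / (μ·(2 + δ)) = 5.781807.

5.782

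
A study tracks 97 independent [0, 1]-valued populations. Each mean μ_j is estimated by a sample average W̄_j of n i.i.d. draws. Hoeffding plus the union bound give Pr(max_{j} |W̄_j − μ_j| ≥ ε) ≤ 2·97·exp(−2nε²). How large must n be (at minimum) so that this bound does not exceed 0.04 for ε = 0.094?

Need 2·97·exp(−2nε²) ≤ 0.04, i.e. exp(−2nε²) ≤ 0.04/194.
So 2nε² ≥ ln(194/0.04) = 8.486734.
Hence n ≥ 8.486734/(2·0.094²) = 480.236.
The smallest integer n is 481.

481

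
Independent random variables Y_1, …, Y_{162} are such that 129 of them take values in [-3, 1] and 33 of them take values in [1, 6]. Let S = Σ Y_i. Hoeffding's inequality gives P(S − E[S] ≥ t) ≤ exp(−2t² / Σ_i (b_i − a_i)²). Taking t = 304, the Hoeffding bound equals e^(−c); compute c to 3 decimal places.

63.978

Σ(b_i − a_i)² = 129·4² + 33·5² = 2889.
c = 2t² / 2889 = 2·304² / 2889 = 63.9778.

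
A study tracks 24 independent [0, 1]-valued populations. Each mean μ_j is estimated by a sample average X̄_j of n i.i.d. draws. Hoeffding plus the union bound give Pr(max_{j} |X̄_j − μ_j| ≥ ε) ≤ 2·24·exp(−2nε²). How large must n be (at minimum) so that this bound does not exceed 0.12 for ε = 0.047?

Need 2·24·exp(−2nε²) ≤ 0.12, i.e. exp(−2nε²) ≤ 0.12/48.
So 2nε² ≥ ln(48/0.12) = 5.991465.
Hence n ≥ 5.991465/(2·0.047²) = 1356.149.
The smallest integer n is 1357.

1357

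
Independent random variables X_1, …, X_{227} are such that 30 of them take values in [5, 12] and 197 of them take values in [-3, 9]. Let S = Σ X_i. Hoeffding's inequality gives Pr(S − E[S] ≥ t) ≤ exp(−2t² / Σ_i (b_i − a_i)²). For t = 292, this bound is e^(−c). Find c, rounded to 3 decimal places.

Σ(b_i − a_i)² = 30·7² + 197·12² = 29838.
c = 2t² / 29838 = 2·292² / 29838 = 5.7151.

5.715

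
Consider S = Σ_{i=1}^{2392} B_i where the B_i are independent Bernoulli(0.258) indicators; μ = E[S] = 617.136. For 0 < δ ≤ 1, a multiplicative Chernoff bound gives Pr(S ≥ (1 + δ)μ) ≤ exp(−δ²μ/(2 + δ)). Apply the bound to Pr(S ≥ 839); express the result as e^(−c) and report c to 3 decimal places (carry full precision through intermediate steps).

33.804

Write 839 = (1 + δ)μ, so δ = 839/617.136 − 1 = 0.3595058…
Then the exponent is δ²μ/(2 + δ) = (839 − μ)² / (μ·(2 + δ)) = 33.804284.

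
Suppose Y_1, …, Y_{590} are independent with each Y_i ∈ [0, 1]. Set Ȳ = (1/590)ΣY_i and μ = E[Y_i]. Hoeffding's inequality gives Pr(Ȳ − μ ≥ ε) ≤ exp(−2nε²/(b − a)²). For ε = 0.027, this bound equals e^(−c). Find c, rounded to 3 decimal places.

c = 2nε²/(b − a)² = 2·590·0.027² / 1² = 0.8602.

0.860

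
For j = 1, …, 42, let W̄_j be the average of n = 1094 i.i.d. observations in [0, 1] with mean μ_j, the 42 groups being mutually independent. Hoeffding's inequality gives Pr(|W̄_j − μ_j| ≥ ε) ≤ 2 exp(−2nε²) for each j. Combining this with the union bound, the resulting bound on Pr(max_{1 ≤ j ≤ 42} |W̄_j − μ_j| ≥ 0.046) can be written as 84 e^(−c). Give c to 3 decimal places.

Union bound over the 42 events: Pr(max_{1 ≤ j ≤ 42} |W̄_j − μ_j| ≥ 0.046) ≤ 42·2·exp(−2nε²) = 84 exp(−2·1094·0.046²).
So c = 2·1094·0.046² = 4.6298.

4.630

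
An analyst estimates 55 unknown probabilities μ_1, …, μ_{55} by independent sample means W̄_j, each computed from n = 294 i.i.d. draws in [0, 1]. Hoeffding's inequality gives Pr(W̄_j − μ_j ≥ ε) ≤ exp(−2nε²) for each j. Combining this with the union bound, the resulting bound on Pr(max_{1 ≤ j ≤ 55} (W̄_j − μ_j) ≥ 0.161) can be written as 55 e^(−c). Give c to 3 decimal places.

Union bound over the 55 events: Pr(max_{1 ≤ j ≤ 55} (W̄_j − μ_j) ≥ 0.161) ≤ 55·exp(−2nε²) = 55 exp(−2·294·0.161²).
So c = 2·294·0.161² = 15.2415.

15.242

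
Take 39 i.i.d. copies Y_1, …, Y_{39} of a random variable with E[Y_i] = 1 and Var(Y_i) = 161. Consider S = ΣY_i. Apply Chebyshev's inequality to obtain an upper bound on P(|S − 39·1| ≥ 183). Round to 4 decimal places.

0.1875

Var(S) = n·Var(Y_i) = 39·161 = 6279.
Chebyshev: P(|S − 39·1| ≥ 183) ≤ Var(S)/183² = 6279/33489 = 0.1875.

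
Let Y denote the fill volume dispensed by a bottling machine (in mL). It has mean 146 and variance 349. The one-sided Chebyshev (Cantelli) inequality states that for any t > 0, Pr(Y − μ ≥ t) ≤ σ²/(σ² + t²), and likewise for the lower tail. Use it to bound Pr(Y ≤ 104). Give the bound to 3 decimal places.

Here σ² = 349 and t = 42, so σ² + t² = 2113.
Cantelli's bound: 349/2113 = 0.1652.

0.165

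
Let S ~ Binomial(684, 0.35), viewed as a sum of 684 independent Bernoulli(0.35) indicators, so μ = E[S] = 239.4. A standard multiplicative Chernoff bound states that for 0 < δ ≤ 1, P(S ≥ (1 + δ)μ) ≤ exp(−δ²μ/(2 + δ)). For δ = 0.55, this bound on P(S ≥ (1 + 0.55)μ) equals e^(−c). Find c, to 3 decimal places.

28.399

c = δ²μ/(2 + δ) = 0.55²·239.4/(2 + 0.55) = 28.3994.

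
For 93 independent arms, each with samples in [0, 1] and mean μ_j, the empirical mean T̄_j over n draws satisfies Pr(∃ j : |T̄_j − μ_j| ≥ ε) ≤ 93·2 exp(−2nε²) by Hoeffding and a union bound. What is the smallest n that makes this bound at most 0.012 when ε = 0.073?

906

Need 2·93·exp(−2nε²) ≤ 0.012, i.e. exp(−2nε²) ≤ 0.012/186.
So 2nε² ≥ ln(186/0.012) = 9.648595.
Hence n ≥ 9.648595/(2·0.073²) = 905.291.
The smallest integer n is 906.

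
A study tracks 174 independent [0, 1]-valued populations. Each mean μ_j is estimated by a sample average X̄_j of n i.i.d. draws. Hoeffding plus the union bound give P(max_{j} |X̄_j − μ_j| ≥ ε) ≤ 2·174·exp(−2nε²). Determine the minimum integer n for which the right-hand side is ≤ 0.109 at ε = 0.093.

Need 2·174·exp(−2nε²) ≤ 0.109, i.e. exp(−2nε²) ≤ 0.109/348.
So 2nε² ≥ ln(348/0.109) = 8.068610.
Hence n ≥ 8.068610/(2·0.093²) = 466.448.
The smallest integer n is 467.

467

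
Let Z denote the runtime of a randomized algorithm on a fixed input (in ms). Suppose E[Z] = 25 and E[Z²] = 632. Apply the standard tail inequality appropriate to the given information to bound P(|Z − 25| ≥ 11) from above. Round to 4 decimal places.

0.0579

The first two moments determine the variance, so Chebyshev's inequality is the sharpest standard bound available.
Var(Z) = E[Z²] − (E[Z])² = 632 − 625 = 7.
Chebyshev's inequality: P(|Z − μ| ≥ t) ≤ Var(Z)/t² = 7/121 = 0.0579.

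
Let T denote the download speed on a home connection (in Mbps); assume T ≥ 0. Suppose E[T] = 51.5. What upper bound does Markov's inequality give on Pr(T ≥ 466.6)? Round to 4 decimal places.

0.1104

Markov's inequality: for a non-negative random variable, Pr(T ≥ a) ≤ E[T]/a.
Here E[T] = 51.5 and a = 466.6, so the bound is 51.5/466.6 = 0.1104.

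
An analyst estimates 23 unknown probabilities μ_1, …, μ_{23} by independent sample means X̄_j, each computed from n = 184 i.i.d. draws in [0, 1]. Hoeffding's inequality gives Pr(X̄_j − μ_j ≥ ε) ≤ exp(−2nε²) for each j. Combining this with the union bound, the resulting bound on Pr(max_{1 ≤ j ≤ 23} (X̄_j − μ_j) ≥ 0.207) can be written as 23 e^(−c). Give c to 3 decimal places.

15.768

Union bound over the 23 events: Pr(max_{1 ≤ j ≤ 23} (X̄_j − μ_j) ≥ 0.207) ≤ 23·exp(−2nε²) = 23 exp(−2·184·0.207²).
So c = 2·184·0.207² = 15.7684.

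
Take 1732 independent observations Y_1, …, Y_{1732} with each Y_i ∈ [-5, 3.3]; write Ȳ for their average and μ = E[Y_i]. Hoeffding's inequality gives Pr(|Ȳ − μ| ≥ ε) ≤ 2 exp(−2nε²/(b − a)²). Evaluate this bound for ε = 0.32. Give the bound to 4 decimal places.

Exponent: 2nε²/(b − a)² = 2·1732·0.32² / 8.3² = 5.14899.
Bound = 2·exp(−5.14899) = 0.01161.

0.0116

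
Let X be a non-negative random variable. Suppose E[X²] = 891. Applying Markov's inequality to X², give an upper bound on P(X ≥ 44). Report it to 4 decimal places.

0.4602

Since X ≥ 0, the event {X ≥ 44} is the same as {X² ≥ 1936}.
Markov's inequality applied to X² gives P(X² ≥ 1936) ≤ E[X²]/1936 = 891/1936 = 0.4602.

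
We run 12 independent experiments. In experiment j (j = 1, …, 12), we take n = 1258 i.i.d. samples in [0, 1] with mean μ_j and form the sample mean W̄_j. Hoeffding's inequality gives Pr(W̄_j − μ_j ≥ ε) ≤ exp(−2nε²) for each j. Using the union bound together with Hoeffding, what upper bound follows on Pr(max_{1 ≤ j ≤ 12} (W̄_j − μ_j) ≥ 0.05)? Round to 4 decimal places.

Per-experiment Hoeffding bound: exp(−2·1258·0.05²) = exp(−6.29000) = 0.0018548.
Union bound over 12 events: 12·0.0018548 = 0.02226.

0.0223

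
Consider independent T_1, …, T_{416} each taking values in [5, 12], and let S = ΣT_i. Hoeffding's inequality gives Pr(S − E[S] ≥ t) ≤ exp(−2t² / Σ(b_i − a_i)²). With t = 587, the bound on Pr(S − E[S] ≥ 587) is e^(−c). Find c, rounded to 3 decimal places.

Σ(b_i − a_i)² = 416·(7)² = 20384.
c = 2t²/20384 = 2·587²/20384 = 33.8078.

33.808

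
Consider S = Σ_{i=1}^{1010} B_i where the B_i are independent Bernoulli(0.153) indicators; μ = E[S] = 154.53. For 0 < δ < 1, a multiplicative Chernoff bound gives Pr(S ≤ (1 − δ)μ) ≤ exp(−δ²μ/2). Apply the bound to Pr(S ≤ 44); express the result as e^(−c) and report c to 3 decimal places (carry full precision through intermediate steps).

Write 44 = (1 − δ)μ, so δ = 1 − 44/154.53 = 0.7152656…
Then the exponent is δ²μ/2 = (μ − 44)²/(2μ) = 39.529156.

39.529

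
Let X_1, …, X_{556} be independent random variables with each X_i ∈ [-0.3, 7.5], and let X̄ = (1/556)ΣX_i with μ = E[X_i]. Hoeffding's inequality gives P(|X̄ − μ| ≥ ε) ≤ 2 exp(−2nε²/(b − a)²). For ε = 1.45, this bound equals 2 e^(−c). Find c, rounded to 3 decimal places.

c = 2nε²/(b − a)² = 2·556·1.45² / 7.8² = 38.4283.

38.428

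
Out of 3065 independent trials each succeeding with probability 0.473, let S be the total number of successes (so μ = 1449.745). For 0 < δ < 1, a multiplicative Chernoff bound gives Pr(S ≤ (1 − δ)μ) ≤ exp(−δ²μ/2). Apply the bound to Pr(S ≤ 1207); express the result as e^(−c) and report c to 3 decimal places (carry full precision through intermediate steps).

Write 1207 = (1 − δ)μ, so δ = 1 − 1207/1449.745 = 0.1674398…
Then the exponent is δ²μ/2 = (μ − 1207)²/(2μ) = 20.322586.

20.323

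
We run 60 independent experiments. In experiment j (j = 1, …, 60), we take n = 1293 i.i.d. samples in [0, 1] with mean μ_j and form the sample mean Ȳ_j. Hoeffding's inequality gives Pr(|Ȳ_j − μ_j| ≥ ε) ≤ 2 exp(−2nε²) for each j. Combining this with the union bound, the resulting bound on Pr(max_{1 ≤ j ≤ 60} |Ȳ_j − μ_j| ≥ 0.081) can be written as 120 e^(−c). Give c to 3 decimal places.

16.967

Union bound over the 60 events: Pr(max_{1 ≤ j ≤ 60} |Ȳ_j − μ_j| ≥ 0.081) ≤ 60·2·exp(−2nε²) = 120 exp(−2·1293·0.081²).
So c = 2·1293·0.081² = 16.9667.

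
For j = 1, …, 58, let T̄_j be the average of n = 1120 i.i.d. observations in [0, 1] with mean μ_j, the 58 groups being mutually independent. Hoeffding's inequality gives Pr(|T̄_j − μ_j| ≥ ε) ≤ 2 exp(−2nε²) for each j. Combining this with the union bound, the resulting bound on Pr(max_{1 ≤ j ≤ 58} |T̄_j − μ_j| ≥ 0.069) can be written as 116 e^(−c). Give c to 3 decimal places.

Union bound over the 58 events: Pr(max_{1 ≤ j ≤ 58} |T̄_j − μ_j| ≥ 0.069) ≤ 58·2·exp(−2nε²) = 116 exp(−2·1120·0.069²).
So c = 2·1120·0.069² = 10.6646.

10.665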